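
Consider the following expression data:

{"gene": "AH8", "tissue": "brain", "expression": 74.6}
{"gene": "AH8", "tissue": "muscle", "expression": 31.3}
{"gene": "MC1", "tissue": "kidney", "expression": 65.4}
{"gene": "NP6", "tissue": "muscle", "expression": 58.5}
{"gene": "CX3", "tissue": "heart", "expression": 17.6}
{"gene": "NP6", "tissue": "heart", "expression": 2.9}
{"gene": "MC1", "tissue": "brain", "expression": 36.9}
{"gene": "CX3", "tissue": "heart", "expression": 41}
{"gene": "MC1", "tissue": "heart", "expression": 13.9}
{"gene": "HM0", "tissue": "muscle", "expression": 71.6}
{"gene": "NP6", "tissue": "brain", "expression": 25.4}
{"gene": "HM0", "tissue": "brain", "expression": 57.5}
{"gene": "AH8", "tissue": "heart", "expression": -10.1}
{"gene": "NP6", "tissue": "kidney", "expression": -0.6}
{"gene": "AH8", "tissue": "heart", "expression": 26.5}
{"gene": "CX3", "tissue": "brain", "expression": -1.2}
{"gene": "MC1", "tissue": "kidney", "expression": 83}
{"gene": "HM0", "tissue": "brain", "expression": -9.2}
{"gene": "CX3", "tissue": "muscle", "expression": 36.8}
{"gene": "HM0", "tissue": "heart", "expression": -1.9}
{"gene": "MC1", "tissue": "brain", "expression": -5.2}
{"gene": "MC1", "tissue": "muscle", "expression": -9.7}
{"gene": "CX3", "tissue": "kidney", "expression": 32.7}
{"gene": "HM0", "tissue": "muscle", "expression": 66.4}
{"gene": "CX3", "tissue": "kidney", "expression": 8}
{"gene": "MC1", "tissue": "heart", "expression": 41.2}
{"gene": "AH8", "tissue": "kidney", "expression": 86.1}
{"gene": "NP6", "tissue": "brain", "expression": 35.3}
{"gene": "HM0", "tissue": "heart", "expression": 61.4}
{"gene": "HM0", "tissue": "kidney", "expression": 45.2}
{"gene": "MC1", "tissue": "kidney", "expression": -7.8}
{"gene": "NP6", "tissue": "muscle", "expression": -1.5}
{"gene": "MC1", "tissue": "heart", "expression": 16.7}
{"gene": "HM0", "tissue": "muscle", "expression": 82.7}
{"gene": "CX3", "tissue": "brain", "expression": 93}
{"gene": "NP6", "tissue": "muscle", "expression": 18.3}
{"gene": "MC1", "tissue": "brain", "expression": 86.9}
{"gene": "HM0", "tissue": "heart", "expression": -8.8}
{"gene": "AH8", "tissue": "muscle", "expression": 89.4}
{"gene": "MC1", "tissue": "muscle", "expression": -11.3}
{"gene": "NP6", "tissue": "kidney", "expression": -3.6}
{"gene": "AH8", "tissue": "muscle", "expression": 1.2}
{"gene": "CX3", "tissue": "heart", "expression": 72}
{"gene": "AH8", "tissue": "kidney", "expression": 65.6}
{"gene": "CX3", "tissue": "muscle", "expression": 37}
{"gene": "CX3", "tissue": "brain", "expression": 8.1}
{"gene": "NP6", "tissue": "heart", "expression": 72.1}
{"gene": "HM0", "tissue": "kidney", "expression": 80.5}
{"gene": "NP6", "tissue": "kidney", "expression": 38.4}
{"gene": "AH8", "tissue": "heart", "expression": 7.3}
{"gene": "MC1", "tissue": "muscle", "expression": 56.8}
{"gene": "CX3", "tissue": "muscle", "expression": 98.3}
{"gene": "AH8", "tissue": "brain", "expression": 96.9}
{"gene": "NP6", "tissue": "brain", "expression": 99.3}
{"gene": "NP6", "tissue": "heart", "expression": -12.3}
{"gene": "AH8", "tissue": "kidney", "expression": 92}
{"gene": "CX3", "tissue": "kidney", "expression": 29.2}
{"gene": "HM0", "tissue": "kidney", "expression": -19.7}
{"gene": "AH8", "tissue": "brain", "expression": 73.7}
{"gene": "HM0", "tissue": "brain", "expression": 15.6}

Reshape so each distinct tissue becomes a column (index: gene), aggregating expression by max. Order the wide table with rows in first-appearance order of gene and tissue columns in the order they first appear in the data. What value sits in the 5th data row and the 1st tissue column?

57.5

With rows in first-appearance order of gene, row 5 is gene=HM0. tissue columns in first-appearance order: brain, muscle, kidney, heart; column 1 is brain.
Long rows with gene=HM0, tissue=brain: max(57.5, -9.2, 15.6) = 57.5.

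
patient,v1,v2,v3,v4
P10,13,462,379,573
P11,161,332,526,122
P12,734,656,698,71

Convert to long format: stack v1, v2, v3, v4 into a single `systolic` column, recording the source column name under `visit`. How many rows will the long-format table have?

3 patient values × 4 melted columns = 12 rows.

12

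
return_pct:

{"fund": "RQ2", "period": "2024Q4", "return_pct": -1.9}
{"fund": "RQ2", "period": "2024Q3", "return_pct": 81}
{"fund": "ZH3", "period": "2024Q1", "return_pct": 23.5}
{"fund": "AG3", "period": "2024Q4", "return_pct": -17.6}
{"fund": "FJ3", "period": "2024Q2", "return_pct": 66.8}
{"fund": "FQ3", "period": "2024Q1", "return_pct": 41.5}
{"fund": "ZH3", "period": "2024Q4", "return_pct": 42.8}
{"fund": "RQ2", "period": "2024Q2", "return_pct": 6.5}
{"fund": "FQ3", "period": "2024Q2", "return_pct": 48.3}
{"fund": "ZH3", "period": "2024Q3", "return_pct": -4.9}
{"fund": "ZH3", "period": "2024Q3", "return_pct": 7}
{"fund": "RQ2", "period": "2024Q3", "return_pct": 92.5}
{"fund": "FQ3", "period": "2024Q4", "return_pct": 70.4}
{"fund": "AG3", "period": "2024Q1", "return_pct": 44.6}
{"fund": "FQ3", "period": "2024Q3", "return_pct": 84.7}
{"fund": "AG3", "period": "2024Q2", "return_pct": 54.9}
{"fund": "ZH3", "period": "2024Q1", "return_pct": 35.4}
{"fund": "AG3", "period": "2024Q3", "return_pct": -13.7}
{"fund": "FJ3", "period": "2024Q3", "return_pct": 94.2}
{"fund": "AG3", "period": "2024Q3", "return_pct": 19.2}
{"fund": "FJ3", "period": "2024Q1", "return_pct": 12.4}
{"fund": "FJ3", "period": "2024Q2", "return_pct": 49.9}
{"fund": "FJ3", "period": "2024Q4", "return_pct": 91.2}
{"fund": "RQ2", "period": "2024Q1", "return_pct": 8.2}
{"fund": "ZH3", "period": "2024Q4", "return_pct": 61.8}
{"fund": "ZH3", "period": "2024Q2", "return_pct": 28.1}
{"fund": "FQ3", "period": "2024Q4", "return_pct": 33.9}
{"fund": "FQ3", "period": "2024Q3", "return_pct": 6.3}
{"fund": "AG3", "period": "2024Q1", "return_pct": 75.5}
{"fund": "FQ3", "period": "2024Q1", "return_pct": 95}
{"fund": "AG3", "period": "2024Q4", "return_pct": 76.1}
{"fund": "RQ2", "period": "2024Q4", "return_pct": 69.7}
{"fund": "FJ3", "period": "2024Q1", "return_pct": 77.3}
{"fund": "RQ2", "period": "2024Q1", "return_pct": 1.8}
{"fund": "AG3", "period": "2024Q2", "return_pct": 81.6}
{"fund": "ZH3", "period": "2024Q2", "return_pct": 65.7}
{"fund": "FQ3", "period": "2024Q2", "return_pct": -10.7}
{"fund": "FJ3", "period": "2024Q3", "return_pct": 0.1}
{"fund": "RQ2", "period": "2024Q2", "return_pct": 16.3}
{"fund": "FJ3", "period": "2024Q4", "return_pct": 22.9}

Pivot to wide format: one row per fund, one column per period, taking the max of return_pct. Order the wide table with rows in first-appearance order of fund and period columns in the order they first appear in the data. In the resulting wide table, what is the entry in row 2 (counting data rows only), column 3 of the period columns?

With rows in first-appearance order of fund, row 2 is fund=ZH3. period columns in first-appearance order: 2024Q4, 2024Q3, 2024Q1, 2024Q2; column 3 is 2024Q1.
Long rows with fund=ZH3, period=2024Q1: max(23.5, 35.4) = 35.4.

35.4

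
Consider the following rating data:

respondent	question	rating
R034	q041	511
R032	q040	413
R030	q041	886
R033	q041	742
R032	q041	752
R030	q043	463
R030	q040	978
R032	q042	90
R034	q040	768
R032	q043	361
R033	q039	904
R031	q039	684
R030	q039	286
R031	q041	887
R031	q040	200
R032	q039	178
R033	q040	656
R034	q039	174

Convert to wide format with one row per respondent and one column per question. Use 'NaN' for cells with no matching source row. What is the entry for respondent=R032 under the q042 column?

90

The long row with respondent=R032, question=q042 has rating=90.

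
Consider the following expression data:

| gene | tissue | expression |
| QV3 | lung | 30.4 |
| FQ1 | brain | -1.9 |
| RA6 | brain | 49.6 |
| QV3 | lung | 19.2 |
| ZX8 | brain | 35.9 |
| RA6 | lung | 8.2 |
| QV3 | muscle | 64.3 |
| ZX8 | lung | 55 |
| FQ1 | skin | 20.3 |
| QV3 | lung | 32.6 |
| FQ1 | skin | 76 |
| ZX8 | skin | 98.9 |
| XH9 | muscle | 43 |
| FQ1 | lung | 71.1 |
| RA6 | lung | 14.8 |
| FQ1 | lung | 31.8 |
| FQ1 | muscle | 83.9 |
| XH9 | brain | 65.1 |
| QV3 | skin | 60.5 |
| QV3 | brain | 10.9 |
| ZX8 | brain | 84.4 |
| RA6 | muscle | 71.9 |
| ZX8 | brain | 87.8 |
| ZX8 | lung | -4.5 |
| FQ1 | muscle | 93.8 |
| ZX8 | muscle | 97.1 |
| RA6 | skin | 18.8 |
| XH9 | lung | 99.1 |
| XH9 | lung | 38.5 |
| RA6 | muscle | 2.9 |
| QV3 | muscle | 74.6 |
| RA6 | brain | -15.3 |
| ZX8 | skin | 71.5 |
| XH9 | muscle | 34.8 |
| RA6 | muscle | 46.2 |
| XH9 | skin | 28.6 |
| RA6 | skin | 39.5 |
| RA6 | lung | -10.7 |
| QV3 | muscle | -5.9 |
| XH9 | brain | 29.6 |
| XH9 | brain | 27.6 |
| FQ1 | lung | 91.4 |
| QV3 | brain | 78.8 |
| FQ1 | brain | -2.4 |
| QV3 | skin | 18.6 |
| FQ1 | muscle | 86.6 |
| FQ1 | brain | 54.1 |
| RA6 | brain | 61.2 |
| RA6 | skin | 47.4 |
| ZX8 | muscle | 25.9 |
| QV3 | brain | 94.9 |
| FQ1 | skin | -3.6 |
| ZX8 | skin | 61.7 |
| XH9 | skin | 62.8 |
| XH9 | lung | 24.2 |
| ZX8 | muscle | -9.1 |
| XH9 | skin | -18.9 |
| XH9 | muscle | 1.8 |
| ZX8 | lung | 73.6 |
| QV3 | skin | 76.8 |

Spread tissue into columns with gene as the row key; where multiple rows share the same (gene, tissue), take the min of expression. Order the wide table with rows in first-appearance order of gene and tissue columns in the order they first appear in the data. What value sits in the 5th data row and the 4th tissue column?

With rows in first-appearance order of gene, row 5 is gene=XH9. tissue columns in first-appearance order: lung, brain, muscle, skin; column 4 is skin.
Long rows with gene=XH9, tissue=skin: min(28.6, 62.8, -18.9) = -18.9.

-18.9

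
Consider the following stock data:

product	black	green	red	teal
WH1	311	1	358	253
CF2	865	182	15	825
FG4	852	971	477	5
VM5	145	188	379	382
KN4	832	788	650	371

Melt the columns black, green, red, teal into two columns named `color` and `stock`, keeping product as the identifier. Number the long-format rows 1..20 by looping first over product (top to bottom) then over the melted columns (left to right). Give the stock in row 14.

188

20 rows total (5 × 4). Row 14: index ⌊(14-1)/4⌋ = 3 into product → VM5; (14-1) mod 4 = 1 into the melted columns → green.
So row 14 is (VM5, green, 188); stock = 188.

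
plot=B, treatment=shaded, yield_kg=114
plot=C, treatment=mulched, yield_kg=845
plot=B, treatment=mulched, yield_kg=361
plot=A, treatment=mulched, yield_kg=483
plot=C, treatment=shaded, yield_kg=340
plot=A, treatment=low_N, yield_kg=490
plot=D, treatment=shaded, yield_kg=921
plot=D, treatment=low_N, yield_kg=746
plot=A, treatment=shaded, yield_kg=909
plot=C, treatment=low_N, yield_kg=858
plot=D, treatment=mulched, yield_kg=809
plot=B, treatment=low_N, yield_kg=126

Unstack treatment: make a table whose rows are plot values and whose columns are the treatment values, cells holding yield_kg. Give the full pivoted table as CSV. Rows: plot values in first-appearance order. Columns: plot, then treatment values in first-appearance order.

Columns: plot plus the 3 distinct treatment values (shaded, mulched, low_N).
For example, row B column shaded takes yield_kg=114 from the long row (B, shaded).

plot,shaded,mulched,low_N
B,114,361,126
C,340,845,858
A,909,483,490
D,921,809,746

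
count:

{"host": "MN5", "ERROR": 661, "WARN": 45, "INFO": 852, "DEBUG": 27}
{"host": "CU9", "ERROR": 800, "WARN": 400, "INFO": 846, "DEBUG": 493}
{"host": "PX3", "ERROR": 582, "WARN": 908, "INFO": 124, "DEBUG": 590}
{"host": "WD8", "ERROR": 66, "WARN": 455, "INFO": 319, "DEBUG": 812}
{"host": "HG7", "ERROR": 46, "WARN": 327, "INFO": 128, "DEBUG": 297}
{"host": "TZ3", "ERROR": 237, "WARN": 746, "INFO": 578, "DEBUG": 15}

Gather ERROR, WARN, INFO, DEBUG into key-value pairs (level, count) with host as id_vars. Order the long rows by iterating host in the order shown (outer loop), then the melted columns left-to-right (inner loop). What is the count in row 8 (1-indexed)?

24 rows total (6 × 4). Row 8: index ⌊(8-1)/4⌋ = 1 into host → CU9; (8-1) mod 4 = 3 into the melted columns → DEBUG.
So row 8 is (CU9, DEBUG, 493); count = 493.

493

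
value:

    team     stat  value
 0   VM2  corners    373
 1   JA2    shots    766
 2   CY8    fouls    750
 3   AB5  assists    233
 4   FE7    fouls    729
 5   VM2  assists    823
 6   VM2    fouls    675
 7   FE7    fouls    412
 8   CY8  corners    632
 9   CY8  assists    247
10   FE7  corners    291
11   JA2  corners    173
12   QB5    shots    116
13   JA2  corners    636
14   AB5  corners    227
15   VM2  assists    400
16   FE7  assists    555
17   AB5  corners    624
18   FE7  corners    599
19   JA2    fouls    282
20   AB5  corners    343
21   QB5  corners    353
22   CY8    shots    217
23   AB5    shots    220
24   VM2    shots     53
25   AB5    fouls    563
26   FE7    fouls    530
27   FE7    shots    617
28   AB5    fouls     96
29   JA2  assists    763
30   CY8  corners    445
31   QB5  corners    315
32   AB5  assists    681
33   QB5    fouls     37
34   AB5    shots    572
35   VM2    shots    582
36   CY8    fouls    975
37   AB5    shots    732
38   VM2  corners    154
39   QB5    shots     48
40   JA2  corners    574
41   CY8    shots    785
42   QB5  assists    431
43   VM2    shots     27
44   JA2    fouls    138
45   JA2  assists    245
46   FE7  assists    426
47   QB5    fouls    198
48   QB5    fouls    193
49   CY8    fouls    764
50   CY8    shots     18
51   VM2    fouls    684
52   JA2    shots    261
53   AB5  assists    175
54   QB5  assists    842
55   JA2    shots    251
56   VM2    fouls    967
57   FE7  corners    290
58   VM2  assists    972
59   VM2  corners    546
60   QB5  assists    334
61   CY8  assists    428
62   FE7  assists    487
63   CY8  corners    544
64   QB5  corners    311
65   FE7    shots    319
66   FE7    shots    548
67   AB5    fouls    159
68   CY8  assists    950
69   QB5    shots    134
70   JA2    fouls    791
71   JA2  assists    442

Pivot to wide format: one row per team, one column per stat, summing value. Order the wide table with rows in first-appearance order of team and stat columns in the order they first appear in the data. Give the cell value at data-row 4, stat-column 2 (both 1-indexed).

1524

With rows in first-appearance order of team, row 4 is team=AB5. stat columns in first-appearance order: corners, shots, fouls, assists; column 2 is shots.
Long rows with team=AB5, stat=shots: 220 + 572 + 732 = 1524.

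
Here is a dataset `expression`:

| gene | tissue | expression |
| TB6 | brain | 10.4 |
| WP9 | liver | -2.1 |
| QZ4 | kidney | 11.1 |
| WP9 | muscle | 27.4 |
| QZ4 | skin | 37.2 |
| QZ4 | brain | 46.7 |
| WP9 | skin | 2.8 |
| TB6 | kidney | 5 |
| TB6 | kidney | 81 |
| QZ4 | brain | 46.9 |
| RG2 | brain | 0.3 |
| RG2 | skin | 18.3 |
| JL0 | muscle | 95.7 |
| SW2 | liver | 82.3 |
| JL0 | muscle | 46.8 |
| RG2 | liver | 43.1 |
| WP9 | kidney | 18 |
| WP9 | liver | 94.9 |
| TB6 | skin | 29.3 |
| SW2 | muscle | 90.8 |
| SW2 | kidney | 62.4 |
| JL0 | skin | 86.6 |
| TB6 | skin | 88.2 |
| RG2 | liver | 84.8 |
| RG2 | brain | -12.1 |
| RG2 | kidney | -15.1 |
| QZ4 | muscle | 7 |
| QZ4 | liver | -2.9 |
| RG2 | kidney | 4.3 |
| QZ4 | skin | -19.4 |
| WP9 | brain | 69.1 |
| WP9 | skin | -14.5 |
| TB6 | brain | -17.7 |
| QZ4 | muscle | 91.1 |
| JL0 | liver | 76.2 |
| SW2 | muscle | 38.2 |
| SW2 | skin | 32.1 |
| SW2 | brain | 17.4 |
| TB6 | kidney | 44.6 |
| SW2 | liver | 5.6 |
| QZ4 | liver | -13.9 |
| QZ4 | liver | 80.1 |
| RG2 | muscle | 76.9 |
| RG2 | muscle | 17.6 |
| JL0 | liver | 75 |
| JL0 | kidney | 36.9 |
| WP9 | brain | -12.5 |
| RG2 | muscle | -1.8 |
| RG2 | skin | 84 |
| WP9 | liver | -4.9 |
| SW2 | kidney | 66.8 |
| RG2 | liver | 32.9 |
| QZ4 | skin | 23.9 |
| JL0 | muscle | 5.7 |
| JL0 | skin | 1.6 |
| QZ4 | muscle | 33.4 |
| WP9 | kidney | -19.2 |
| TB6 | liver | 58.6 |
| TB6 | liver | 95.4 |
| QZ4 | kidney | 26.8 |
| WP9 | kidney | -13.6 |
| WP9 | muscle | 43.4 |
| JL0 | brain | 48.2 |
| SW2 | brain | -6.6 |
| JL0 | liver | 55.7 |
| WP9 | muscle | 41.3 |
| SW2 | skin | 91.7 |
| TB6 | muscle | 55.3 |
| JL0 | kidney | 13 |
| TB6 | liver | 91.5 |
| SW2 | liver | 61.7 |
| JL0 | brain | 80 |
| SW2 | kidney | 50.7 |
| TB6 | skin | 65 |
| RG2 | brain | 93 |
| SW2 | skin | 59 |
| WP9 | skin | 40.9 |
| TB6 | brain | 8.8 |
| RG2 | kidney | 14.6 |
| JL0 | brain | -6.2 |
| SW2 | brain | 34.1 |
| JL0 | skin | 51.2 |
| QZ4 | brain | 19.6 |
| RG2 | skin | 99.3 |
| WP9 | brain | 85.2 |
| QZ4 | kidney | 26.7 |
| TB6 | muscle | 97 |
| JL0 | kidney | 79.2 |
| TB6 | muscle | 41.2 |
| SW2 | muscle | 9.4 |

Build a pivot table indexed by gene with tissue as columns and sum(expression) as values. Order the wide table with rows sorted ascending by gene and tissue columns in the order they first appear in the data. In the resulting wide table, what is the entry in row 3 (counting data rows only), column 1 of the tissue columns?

81.2

With rows sorted ascending by gene, row 3 is gene=RG2. tissue columns in first-appearance order: brain, liver, kidney, muscle, skin; column 1 is brain.
Long rows with gene=RG2, tissue=brain: 0.3 + -12.1 + 93 = 81.2.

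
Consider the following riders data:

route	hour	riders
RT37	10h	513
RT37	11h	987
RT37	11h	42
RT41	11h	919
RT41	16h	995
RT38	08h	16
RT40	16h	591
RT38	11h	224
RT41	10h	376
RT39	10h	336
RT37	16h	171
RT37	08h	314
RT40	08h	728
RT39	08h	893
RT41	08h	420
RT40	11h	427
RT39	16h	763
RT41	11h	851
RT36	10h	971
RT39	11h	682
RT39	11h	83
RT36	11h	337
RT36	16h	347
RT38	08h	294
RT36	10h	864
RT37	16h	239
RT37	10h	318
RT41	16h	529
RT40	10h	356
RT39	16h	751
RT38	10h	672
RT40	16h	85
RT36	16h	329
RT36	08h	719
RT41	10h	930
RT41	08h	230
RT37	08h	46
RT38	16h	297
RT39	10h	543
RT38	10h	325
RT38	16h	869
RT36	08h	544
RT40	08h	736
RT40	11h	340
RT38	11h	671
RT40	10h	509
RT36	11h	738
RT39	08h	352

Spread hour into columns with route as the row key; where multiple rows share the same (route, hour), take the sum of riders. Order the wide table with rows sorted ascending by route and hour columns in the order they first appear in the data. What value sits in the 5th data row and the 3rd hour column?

676

With rows sorted ascending by route, row 5 is route=RT40. hour columns in first-appearance order: 10h, 11h, 16h, 08h; column 3 is 16h.
Long rows with route=RT40, hour=16h: 591 + 85 = 676.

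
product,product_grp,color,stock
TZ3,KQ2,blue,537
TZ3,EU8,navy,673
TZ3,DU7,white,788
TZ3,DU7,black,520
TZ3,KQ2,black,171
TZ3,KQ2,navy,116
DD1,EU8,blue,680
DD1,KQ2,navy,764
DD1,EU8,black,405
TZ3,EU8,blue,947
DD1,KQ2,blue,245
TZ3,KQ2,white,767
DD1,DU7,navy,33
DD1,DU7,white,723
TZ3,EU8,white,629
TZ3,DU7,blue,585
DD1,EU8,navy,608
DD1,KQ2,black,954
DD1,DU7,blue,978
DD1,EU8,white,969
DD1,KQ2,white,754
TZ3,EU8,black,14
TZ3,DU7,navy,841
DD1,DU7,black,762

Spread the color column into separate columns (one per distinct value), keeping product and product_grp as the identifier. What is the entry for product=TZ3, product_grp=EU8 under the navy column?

Wide layout: rows indexed by product and product_grp, columns are the 4 distinct color values (blue, navy, white, black).
Cell (product=TZ3, product_grp=EU8, color=navy) draws from the long row where product=TZ3, product_grp=EU8 and color=navy, which has stock=673.

673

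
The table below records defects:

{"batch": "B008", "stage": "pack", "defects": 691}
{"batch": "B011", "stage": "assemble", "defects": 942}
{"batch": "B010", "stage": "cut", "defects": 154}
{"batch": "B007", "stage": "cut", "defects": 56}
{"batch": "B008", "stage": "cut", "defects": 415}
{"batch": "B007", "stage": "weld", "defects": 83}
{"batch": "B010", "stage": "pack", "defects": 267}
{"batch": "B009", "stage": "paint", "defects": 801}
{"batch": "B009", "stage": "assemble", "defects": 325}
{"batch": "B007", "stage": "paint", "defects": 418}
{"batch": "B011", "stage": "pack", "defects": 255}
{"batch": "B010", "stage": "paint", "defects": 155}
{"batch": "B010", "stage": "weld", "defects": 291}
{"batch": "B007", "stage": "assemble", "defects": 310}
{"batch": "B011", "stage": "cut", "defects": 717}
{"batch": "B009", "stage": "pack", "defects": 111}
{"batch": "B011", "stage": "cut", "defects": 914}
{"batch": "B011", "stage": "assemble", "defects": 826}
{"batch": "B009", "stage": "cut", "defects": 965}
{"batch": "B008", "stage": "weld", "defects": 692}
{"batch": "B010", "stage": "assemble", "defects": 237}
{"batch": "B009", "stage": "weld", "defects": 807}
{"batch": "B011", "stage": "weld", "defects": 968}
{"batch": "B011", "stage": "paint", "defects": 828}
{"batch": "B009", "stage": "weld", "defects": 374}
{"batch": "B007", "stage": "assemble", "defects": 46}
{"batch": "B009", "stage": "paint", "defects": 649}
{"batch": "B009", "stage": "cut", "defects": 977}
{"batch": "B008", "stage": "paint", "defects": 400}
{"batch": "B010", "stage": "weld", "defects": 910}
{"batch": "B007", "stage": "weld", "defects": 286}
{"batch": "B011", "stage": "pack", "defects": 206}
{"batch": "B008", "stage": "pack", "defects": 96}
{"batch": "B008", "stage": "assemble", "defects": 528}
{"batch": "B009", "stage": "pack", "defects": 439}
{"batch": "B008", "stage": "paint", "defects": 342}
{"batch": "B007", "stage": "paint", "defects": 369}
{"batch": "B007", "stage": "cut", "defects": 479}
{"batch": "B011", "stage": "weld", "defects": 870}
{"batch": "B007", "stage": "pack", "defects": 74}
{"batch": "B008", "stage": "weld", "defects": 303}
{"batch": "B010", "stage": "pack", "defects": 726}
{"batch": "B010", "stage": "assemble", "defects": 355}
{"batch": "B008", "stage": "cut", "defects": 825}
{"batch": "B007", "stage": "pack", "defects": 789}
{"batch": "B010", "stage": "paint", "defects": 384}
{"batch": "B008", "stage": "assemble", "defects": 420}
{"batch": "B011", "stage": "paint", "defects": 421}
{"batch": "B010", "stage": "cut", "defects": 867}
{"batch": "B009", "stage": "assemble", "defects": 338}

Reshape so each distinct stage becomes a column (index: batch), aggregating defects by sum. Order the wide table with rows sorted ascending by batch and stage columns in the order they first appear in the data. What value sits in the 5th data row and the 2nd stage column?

1768

With rows sorted ascending by batch, row 5 is batch=B011. stage columns in first-appearance order: pack, assemble, cut, weld, paint; column 2 is assemble.
Long rows with batch=B011, stage=assemble: 942 + 826 = 1768.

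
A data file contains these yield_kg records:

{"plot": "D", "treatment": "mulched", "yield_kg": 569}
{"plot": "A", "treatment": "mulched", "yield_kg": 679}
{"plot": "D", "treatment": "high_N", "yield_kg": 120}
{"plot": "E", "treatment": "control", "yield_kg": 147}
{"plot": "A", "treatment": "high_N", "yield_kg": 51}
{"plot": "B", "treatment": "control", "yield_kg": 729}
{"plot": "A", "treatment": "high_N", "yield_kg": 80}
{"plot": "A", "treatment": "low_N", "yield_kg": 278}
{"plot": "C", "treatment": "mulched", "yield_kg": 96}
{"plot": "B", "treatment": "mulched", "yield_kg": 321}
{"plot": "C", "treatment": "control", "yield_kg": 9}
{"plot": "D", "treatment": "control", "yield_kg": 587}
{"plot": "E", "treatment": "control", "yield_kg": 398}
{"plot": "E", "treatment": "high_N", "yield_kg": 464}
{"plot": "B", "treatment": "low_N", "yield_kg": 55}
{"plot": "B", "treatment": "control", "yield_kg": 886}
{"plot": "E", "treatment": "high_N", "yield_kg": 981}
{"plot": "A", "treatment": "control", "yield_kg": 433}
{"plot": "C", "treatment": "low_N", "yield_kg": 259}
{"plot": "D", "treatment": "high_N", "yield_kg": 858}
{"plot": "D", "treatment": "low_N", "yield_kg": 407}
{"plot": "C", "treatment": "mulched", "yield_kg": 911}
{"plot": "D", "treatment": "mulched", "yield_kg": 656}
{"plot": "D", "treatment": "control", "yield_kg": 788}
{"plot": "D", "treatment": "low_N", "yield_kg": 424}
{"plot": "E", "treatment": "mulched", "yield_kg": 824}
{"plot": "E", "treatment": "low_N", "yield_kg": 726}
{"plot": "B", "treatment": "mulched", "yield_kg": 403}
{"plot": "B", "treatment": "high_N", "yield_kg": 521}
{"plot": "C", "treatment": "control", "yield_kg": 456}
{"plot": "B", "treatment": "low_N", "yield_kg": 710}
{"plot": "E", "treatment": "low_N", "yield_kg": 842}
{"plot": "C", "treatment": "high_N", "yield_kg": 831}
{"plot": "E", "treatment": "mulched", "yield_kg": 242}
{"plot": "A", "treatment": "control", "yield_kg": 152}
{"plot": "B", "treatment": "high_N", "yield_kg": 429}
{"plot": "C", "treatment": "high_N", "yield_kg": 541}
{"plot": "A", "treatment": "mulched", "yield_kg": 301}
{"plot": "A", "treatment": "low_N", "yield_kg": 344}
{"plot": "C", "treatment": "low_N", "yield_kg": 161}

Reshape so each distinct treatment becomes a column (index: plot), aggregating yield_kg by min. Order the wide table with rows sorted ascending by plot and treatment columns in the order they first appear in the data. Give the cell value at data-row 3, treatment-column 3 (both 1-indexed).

With rows sorted ascending by plot, row 3 is plot=C. treatment columns in first-appearance order: mulched, high_N, control, low_N; column 3 is control.
Long rows with plot=C, treatment=control: min(9, 456) = 9.

9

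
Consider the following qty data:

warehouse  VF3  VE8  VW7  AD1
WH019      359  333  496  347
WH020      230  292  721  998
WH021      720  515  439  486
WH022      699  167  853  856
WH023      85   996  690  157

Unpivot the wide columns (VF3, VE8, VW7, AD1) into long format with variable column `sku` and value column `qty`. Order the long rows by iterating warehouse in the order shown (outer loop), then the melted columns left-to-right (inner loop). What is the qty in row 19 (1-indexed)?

20 rows total (5 × 4). Row 19: index ⌊(19-1)/4⌋ = 4 into warehouse → WH023; (19-1) mod 4 = 2 into the melted columns → VW7.
So row 19 is (WH023, VW7, 690); qty = 690.

690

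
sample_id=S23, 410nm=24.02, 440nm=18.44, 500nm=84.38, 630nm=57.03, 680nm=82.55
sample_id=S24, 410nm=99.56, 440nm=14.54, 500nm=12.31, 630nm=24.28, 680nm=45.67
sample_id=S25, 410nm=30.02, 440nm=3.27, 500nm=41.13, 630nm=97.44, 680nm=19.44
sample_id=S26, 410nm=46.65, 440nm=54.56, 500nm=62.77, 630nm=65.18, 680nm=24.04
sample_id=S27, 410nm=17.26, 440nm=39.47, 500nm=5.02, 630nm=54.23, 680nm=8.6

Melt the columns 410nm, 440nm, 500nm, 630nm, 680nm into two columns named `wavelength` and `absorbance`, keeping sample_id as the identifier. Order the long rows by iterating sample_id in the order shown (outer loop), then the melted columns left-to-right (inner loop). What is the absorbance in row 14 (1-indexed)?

97.44

25 rows total (5 × 5). Row 14: index ⌊(14-1)/5⌋ = 2 into sample_id → S25; (14-1) mod 5 = 3 into the melted columns → 630nm.
So row 14 is (S25, 630nm, 97.44); absorbance = 97.44.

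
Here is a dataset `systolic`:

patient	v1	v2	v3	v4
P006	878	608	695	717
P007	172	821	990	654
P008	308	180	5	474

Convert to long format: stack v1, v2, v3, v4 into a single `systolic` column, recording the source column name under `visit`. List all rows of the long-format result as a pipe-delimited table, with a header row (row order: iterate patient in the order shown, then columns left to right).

| patient | visit | systolic |
| P006 | v1 | 878 |
| P006 | v2 | 608 |
| P006 | v3 | 695 |
| P006 | v4 | 717 |
| P007 | v1 | 172 |
| P007 | v2 | 821 |
| P007 | v3 | 990 |
| P007 | v4 | 654 |
| P008 | v1 | 308 |
| P008 | v2 | 180 |
| P008 | v3 | 5 |
| P008 | v4 | 474 |

Each (patient, column) pair becomes one row: 3 × 4 = 12 rows.
For example, (P006, v1) → systolic=878.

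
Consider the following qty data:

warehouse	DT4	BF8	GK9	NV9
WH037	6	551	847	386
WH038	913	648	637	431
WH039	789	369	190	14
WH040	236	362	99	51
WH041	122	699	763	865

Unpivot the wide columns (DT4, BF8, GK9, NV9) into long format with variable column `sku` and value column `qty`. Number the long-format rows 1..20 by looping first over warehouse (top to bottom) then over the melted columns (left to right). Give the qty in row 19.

20 rows total (5 × 4). Row 19: index ⌊(19-1)/4⌋ = 4 into warehouse → WH041; (19-1) mod 4 = 2 into the melted columns → GK9.
So row 19 is (WH041, GK9, 763); qty = 763.

763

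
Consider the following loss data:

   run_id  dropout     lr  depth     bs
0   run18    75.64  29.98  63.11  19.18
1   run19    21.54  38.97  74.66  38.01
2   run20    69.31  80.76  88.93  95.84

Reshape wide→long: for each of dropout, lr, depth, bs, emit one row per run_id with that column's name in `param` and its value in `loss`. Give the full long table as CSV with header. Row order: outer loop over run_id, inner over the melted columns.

run_id,param,loss
run18,dropout,75.64
run18,lr,29.98
run18,depth,63.11
run18,bs,19.18
run19,dropout,21.54
run19,lr,38.97
run19,depth,74.66
run19,bs,38.01
run20,dropout,69.31
run20,lr,80.76
run20,depth,88.93
run20,bs,95.84

Each (run_id, column) pair becomes one row: 3 × 4 = 12 rows.
For example, (run18, dropout) → loss=75.64.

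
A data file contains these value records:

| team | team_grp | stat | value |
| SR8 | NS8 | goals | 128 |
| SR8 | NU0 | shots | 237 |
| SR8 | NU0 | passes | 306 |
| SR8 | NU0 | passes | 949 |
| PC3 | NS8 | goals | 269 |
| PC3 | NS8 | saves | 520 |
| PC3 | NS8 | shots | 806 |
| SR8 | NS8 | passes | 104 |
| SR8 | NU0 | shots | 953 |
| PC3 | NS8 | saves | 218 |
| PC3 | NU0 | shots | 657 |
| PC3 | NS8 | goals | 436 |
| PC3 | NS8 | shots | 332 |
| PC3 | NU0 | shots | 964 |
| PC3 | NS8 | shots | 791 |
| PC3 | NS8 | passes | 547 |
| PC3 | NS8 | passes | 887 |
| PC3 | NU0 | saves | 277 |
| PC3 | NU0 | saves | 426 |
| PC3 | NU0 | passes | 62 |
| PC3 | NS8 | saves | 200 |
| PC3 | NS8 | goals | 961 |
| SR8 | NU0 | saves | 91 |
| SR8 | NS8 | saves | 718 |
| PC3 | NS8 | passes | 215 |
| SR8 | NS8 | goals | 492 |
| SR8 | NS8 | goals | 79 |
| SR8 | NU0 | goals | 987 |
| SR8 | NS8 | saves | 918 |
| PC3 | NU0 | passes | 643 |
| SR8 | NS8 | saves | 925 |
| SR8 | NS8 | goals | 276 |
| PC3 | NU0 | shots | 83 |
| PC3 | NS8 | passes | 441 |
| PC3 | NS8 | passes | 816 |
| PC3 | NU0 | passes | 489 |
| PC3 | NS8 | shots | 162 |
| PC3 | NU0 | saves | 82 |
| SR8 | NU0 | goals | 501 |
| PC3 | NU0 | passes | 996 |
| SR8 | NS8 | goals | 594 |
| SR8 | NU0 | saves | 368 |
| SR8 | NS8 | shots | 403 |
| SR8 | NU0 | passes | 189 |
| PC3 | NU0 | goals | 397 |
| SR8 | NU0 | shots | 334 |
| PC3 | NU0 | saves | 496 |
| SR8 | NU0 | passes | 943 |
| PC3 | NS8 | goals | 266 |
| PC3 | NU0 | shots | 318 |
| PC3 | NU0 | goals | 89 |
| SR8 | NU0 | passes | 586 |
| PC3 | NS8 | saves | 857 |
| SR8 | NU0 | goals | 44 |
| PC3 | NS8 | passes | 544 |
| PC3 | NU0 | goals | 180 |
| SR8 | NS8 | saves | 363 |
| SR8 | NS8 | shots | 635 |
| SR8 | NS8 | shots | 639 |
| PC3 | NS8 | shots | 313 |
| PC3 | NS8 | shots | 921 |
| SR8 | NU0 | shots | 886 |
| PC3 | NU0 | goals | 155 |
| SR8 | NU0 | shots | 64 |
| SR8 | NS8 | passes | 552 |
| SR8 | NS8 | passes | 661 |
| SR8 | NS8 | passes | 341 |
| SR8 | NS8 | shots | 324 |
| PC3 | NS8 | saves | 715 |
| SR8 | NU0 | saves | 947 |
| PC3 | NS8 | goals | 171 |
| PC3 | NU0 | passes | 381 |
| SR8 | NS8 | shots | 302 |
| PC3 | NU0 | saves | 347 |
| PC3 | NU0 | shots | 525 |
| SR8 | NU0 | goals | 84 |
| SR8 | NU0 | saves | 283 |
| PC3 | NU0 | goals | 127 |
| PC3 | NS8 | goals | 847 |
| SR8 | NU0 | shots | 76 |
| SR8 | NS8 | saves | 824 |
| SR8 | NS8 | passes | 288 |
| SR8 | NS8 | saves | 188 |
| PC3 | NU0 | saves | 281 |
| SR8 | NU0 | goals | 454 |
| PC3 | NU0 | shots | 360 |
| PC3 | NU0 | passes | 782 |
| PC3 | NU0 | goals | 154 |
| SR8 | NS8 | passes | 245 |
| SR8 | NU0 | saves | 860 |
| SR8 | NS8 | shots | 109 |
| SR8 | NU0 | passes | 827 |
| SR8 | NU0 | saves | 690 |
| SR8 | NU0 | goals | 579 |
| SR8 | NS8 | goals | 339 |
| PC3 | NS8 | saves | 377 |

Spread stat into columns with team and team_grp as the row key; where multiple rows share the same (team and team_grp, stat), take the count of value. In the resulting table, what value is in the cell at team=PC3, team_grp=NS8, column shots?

6

Rows with team=PC3, team_grp=NS8 and stat=shots: value values are 806, 332, 791, 162, 313, 921.
6 rows match — count = 6.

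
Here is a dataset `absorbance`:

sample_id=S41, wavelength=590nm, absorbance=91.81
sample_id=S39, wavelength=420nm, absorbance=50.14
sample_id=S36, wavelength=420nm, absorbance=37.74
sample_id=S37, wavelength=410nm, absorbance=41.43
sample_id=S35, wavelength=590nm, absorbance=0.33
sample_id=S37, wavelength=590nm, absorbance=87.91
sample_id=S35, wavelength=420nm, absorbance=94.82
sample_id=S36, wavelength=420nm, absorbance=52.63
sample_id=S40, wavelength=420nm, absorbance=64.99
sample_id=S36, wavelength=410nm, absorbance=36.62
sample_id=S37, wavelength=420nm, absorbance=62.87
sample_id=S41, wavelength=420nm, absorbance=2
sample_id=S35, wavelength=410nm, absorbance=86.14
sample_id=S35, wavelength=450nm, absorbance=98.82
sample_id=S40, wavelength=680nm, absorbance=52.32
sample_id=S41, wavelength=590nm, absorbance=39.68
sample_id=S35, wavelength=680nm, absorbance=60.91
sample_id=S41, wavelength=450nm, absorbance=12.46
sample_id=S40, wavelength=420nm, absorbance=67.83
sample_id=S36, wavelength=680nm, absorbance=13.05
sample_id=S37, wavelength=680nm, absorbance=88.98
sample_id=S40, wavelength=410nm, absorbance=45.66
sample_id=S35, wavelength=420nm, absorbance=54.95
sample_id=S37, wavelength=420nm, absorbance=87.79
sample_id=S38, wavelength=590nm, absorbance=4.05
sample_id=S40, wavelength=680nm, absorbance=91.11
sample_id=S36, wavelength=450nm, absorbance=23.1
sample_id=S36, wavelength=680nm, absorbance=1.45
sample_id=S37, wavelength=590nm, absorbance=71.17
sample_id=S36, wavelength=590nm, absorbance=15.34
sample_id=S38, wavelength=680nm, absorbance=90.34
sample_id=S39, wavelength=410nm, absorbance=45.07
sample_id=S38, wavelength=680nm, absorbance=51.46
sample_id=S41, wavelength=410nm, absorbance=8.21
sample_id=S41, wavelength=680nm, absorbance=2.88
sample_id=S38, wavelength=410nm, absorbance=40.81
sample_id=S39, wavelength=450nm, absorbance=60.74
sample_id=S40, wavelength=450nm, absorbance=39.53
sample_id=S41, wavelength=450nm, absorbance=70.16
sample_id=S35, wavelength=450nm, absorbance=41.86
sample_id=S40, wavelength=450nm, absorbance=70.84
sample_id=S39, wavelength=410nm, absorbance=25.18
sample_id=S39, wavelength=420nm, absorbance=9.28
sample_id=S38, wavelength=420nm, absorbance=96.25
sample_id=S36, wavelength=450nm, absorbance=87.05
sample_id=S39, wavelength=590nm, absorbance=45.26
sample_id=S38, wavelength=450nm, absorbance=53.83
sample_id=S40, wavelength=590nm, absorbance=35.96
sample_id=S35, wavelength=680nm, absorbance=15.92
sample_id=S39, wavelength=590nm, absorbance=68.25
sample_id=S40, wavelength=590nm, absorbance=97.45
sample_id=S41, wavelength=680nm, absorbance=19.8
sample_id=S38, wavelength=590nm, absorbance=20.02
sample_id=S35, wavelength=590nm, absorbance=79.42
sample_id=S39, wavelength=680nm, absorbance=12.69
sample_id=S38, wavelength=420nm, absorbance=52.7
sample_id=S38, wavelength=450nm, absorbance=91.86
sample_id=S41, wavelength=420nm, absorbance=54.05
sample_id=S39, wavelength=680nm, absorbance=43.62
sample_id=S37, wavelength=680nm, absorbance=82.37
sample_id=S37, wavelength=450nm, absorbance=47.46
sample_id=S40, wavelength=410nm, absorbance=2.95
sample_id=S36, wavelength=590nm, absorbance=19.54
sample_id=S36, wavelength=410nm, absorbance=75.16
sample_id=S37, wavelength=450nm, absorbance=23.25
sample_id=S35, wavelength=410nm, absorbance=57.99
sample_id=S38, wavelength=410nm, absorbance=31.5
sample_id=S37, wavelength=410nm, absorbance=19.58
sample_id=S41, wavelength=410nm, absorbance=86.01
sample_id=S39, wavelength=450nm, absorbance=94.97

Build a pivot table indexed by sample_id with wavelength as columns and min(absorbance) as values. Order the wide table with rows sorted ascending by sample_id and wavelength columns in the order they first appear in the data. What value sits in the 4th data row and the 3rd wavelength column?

With rows sorted ascending by sample_id, row 4 is sample_id=S38. wavelength columns in first-appearance order: 590nm, 420nm, 410nm, 450nm, 680nm; column 3 is 410nm.
Long rows with sample_id=S38, wavelength=410nm: min(40.81, 31.5) = 31.5.

31.5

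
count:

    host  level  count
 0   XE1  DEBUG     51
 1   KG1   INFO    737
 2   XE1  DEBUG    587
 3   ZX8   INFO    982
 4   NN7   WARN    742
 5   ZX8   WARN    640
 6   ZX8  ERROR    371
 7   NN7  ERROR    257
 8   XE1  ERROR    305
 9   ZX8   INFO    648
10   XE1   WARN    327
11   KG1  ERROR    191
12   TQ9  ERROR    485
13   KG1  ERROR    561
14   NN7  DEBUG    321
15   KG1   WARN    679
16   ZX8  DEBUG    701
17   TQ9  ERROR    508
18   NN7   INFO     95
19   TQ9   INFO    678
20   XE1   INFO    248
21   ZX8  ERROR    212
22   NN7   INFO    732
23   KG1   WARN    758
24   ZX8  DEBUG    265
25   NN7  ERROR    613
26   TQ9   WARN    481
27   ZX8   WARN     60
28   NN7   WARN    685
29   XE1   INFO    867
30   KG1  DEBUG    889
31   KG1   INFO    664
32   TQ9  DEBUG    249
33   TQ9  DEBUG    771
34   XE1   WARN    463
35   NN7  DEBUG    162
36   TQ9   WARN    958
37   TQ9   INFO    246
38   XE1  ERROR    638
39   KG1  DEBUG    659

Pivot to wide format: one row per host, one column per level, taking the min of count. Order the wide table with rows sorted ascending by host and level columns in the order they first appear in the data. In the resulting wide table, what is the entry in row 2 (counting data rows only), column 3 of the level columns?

With rows sorted ascending by host, row 2 is host=NN7. level columns in first-appearance order: DEBUG, INFO, WARN, ERROR; column 3 is WARN.
Long rows with host=NN7, level=WARN: min(742, 685) = 685.

685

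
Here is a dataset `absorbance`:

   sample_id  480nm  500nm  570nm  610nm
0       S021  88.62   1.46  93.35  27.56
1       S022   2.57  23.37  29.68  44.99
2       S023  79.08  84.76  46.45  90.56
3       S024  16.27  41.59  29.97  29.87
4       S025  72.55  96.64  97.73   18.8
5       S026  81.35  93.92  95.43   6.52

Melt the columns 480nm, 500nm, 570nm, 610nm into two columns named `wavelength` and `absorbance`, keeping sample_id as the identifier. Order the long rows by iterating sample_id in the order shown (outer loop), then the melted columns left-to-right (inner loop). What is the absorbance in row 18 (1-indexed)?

96.64

24 rows total (6 × 4). Row 18: index ⌊(18-1)/4⌋ = 4 into sample_id → S025; (18-1) mod 4 = 1 into the melted columns → 500nm.
So row 18 is (S025, 500nm, 96.64); absorbance = 96.64.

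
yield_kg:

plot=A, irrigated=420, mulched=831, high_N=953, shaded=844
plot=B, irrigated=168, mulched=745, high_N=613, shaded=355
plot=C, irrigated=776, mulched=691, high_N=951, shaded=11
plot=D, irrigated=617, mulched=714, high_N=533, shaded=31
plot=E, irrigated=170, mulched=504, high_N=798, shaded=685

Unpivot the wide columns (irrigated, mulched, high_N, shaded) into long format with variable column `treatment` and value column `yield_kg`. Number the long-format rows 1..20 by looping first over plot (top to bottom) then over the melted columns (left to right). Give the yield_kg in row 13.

617

20 rows total (5 × 4). Row 13: index ⌊(13-1)/4⌋ = 3 into plot → D; (13-1) mod 4 = 0 into the melted columns → irrigated.
So row 13 is (D, irrigated, 617); yield_kg = 617.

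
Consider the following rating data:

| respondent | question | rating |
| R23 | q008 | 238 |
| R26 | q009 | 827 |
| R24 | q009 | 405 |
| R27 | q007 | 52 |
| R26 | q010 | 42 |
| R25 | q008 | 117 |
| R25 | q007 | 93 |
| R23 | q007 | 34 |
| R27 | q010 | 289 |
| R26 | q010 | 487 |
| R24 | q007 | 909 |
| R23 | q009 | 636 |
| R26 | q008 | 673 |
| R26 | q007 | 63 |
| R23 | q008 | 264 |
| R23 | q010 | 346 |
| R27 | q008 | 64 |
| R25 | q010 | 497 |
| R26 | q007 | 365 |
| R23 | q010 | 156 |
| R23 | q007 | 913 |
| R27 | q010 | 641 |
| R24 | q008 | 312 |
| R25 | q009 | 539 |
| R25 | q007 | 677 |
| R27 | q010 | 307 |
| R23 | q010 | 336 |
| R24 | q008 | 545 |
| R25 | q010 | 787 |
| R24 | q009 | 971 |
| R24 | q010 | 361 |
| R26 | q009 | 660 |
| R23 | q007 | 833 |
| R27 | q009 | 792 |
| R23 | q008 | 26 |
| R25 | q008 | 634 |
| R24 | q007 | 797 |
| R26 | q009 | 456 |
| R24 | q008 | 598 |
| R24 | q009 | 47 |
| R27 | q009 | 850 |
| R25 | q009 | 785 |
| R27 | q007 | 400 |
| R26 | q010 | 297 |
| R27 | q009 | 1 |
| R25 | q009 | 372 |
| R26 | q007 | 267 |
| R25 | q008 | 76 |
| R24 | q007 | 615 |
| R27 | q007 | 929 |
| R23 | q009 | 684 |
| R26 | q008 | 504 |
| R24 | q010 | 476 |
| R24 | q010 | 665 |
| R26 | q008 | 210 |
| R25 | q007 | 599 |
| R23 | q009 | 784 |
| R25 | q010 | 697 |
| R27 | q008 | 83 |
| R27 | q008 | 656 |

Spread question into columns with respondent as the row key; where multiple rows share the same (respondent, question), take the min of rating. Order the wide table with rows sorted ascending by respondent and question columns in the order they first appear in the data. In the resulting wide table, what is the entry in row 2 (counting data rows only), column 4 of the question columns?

361

With rows sorted ascending by respondent, row 2 is respondent=R24. question columns in first-appearance order: q008, q009, q007, q010; column 4 is q010.
Long rows with respondent=R24, question=q010: min(361, 476, 665) = 361.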